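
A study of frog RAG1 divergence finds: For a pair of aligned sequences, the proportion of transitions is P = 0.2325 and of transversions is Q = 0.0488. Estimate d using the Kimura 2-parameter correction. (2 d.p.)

0.39

Under the Kimura two-parameter model, d = −½ ln(1 − 2P − Q) − ¼ ln(1 − 2Q).
1 − 2P − Q = 0.4862, giving −½ ln(0.4862) = 0.360568.
1 − 2Q = 0.9024, giving −¼ ln(0.9024) = 0.025674.
d = 0.360568 + 0.025674 = 0.386242.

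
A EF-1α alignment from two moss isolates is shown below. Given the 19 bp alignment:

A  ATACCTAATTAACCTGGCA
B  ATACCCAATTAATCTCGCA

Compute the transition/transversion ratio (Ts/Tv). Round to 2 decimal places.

Transitions are A↔G and C↔T; transversions are all other mismatches.
Transitions: 2. Transversions: 1.
R = 2/1 = 2.00.

2.00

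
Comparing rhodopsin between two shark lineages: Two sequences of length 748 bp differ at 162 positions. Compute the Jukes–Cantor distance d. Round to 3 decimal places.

0.256

p = 162/748 ≈ 0.216578.
d = −(3/4) ln(1 − 4p/3) = −0.75 ln(1 − 0.288771) = −0.75 ln(0.711229)
  = −0.75 × (-0.340761) = 0.255571 substitutions/site.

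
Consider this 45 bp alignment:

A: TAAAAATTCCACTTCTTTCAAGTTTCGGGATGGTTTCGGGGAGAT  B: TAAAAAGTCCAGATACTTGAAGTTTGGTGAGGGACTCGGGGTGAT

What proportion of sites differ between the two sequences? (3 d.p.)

0.267

The sequences differ at 12 of 45 positions.
p = 12/45 = 0.266666… ≈ 0.267 (to 3 d.p.).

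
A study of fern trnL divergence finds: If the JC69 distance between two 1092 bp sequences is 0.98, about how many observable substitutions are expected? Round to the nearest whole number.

Invert JC69: p = (3/4)(1 − e^(−4d/3)) = 0.75 × (1 − e^(-1.306667)) = 0.75 × (1 − 0.270721) = 0.546959.
Expected differing sites = pL ≈ 0.546959 × 1092 = 597.279228 ≈ 597.

597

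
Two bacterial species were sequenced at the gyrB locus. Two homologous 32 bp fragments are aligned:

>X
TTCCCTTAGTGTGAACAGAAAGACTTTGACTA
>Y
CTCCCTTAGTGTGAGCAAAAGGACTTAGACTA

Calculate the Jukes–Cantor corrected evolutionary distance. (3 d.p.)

The sequences differ at 5 of 32 sites (1, 15, 18, 21, 27), so p = 5/32 = 0.15625.
d = −(3/4) ln(1 − 4p/3) = −0.75 ln(1 − 0.208333) = −0.75 ln(0.791667)
  = −0.75 × (-0.233614) = 0.175211 substitutions/site.

0.175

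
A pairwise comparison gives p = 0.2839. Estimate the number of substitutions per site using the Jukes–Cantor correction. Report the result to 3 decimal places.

d = −(3/4) ln(1 − 4p/3) = −0.75 ln(1 − 0.378533) = −0.75 ln(0.621467)
  = −0.75 × (-0.475672) = 0.356754 substitutions/site.

0.357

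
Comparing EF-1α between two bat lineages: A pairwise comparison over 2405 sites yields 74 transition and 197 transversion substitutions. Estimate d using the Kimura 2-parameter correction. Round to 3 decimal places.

0.122

P = 74/2405 ≈ 0.030769 and Q = 197/2405 ≈ 0.081913.
Under the Kimura two-parameter model, d = −½ ln(1 − 2P − Q) − ¼ ln(1 − 2Q).
1 − 2P − Q = 0.856549, giving −½ ln(0.856549) = 0.077422.
1 − 2Q = 0.836174, giving −¼ ln(0.836174) = 0.044730.
d = 0.077422 + 0.044730 = 0.122152.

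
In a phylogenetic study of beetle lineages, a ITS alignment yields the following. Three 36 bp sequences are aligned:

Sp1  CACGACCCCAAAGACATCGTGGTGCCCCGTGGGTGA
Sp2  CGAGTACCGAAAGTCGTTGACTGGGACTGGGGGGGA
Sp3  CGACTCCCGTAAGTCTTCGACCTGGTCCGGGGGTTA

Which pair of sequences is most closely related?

Sp1–Sp2: 17/36 differ, p = 0.472, d = 0.745.
Sp1–Sp3: 15/36 differ, p = 0.417, d = 0.608.
Sp2–Sp3: 11/36 differ, p = 0.306, d = 0.392.
The smallest distance is between Sp2 and Sp3.

Sp2 and Sp3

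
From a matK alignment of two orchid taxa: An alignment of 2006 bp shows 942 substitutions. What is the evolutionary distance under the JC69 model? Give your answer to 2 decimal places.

p = 942/2006 ≈ 0.469591.
d = −(3/4) ln(1 − 4p/3) = −0.75 ln(1 − 0.626121) = −0.75 ln(0.373879)
  = −0.75 × (-0.983823) = 0.737867 substitutions/site.

0.74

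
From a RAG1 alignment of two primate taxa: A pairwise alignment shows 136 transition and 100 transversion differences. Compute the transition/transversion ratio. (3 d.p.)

1.360

R = 136/100 = 1.360.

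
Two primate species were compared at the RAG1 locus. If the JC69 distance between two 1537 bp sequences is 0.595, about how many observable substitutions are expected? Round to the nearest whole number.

631

Invert JC69: p = (3/4)(1 − e^(−4d/3)) = 0.75 × (1 − e^(-0.793333)) = 0.75 × (1 − 0.452335) = 0.410749.
Expected differing sites = pL ≈ 0.410749 × 1537 = 631.321213 ≈ 631.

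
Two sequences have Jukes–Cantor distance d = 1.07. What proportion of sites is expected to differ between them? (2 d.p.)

0.57

p = (3/4)(1 − e^(−4d/3)) = 0.75 × (1 − e^(-1.426667)) = 0.75 × (1 − 0.240108) = 0.569919.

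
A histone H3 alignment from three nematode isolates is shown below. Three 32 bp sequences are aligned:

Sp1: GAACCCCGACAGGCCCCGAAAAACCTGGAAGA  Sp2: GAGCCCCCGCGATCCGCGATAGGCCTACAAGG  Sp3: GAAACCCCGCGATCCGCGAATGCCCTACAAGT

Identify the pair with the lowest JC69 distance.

Sp1–Sp2: 13/32 differ, p = 0.406, d = 0.585.
Sp1–Sp3: 13/32 differ, p = 0.406, d = 0.585.
Sp2–Sp3: 6/32 differ, p = 0.188, d = 0.216.
The smallest distance is between Sp2 and Sp3.

Sp2 and Sp3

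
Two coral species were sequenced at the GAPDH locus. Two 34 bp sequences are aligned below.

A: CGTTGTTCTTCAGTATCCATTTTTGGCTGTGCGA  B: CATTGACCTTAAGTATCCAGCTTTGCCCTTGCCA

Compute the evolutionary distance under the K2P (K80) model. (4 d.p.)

Of 34 sites, 4 differences are transitions and 6 are transversions, so P = 4/34 ≈ 0.117647 and Q = 6/34 ≈ 0.176471.
Under the Kimura two-parameter model, d = −½ ln(1 − 2P − Q) − ¼ ln(1 − 2Q).
1 − 2P − Q = 0.588235, giving −½ ln(0.588235) = 0.265314.
1 − 2Q = 0.647058, giving −¼ ln(0.647058) = 0.108830.
d = 0.265314 + 0.108830 = 0.374144.

0.3741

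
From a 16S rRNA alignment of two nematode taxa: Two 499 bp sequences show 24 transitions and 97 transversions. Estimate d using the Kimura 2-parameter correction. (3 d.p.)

P = 24/499 ≈ 0.048096 and Q = 97/499 ≈ 0.194389.
Under the Kimura two-parameter model, d = −½ ln(1 − 2P − Q) − ¼ ln(1 − 2Q).
1 − 2P − Q = 0.709419, giving −½ ln(0.709419) = 0.171654.
1 − 2Q = 0.611222, giving −¼ ln(0.611222) = 0.123074.
d = 0.171654 + 0.123074 = 0.294728.

0.295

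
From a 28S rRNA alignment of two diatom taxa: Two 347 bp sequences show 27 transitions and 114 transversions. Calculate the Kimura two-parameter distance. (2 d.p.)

0.60

P = 27/347 ≈ 0.07781 and Q = 114/347 ≈ 0.32853.
Under the Kimura two-parameter model, d = −½ ln(1 − 2P − Q) − ¼ ln(1 − 2Q).
1 − 2P − Q = 0.51585, giving −½ ln(0.51585) = 0.330970.
1 − 2Q = 0.34294, giving −¼ ln(0.34294) = 0.267550.
d = 0.330970 + 0.267550 = 0.598520.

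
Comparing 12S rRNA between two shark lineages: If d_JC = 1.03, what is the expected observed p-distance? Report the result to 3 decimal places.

0.560

p = (3/4)(1 − e^(−4d/3)) = 0.75 × (1 − e^(-1.373333)) = 0.75 × (1 − 0.253261) = 0.560054.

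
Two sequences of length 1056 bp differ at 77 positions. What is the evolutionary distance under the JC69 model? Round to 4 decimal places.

p = 77/1056 ≈ 0.072917.
d = −(3/4) ln(1 − 4p/3) = −0.75 ln(1 − 0.097223) = −0.75 ln(0.902777)
  = −0.75 × (-0.102280) = 0.076710 substitutions/site.

0.0767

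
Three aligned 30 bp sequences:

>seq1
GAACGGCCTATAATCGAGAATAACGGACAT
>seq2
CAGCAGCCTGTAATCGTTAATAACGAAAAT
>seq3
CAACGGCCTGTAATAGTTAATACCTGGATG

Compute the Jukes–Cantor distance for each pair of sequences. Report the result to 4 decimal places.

seq1–seq2: 8/30 sites differ → p ≈ 0.266667, d = −0.75 ln(1 − 0.355556) = 0.329526 ≈ 0.3295.
seq1–seq3: 11/30 sites differ → p ≈ 0.366667, d = −0.75 ln(1 − 0.488889) = 0.503376 ≈ 0.5034.
seq2–seq3: 9/30 sites differ → p = 0.3, d = −0.75 ln(1 − 0.4) = 0.383119 ≈ 0.3831.

d(seq1,seq2) = 0.3295, d(seq1,seq3) = 0.5034, d(seq2,seq3) = 0.3831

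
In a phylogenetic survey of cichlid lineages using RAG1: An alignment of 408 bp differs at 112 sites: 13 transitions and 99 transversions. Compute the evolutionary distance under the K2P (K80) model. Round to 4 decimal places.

0.3490

P = 13/408 ≈ 0.031863 and Q = 99/408 ≈ 0.242647.
Under the Kimura two-parameter model, d = −½ ln(1 − 2P − Q) − ¼ ln(1 − 2Q).
1 − 2P − Q = 0.693627, giving −½ ln(0.693627) = 0.182910.
1 − 2Q = 0.514706, giving −¼ ln(0.514706) = 0.166040.
d = 0.182910 + 0.166040 = 0.348950.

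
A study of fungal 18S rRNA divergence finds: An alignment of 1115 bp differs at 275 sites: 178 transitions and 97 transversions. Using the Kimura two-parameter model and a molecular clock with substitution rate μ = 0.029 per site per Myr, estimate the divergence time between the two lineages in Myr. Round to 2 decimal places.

5.32

P = 178/1115 ≈ 0.159641 and Q = 97/1115 ≈ 0.086996.
Under the Kimura two-parameter model, d = −½ ln(1 − 2P − Q) − ¼ ln(1 − 2Q).
1 − 2P − Q = 0.593722, giving −½ ln(0.593722) = 0.260672.
1 − 2Q = 0.826008, giving −¼ ln(0.826008) = 0.047788.
d = 0.260672 + 0.047788 = 0.308460.
Under a molecular clock d = 2μt, so t = d/(2μ) = 0.308460 / (2 × 0.029) = 5.32 Myr.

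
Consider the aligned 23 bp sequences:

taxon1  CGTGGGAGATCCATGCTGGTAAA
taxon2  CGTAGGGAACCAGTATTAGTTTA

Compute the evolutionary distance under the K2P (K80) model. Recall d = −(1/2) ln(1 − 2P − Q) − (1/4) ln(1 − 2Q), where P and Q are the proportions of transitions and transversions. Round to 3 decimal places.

0.950

Of 23 sites, 8 differences are transitions and 3 are transversions, so P = 8/23 ≈ 0.347826 and Q = 3/23 ≈ 0.130435.
Under the Kimura two-parameter model, d = −½ ln(1 − 2P − Q) − ¼ ln(1 − 2Q).
1 − 2P − Q = 0.173913, giving −½ ln(0.173913) = 0.874600.
1 − 2Q = 0.73913, giving −¼ ln(0.73913) = 0.075570.
d = 0.874600 + 0.075570 = 0.950170.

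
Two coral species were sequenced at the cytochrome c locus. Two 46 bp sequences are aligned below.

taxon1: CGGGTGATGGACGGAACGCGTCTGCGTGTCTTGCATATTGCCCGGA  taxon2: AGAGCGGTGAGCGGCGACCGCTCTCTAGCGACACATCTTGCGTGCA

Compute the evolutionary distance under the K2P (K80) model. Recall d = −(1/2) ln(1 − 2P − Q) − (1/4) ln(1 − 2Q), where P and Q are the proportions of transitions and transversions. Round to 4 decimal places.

1.0590

Of 46 sites, 13 differences are transitions and 12 are transversions, so P = 13/46 ≈ 0.282609 and Q = 12/46 ≈ 0.26087.
Under the Kimura two-parameter model, d = −½ ln(1 − 2P − Q) − ¼ ln(1 − 2Q).
1 − 2P − Q = 0.173912, giving −½ ln(0.173912) = 0.874603.
1 − 2Q = 0.47826, giving −¼ ln(0.47826) = 0.184400.
d = 0.874603 + 0.184400 = 1.059003.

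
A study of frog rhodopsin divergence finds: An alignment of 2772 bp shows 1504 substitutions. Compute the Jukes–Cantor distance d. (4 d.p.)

p = 1504/2772 ≈ 0.542569.
d = −(3/4) ln(1 − 4p/3) = −0.75 ln(1 − 0.723425) = −0.75 ln(0.276575)
  = −0.75 × (-1.285273) = 0.963955 substitutions/site.

0.9640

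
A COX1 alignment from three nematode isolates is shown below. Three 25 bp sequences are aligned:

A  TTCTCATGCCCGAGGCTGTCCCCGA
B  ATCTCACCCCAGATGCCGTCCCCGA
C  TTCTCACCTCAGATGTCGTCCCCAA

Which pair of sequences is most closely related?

A–B: 6/25 differ, p = 0.240, d = 0.289.
A–C: 8/25 differ, p = 0.320, d = 0.417.
B–C: 4/25 differ, p = 0.160, d = 0.180.
The smallest distance is between B and C.

B and C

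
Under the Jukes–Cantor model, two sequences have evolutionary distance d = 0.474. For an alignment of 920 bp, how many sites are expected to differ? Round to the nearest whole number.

Invert JC69: p = (3/4)(1 − e^(−4d/3)) = 0.75 × (1 − e^(-0.632)) = 0.75 × (1 − 0.531528) = 0.351354.
Expected differing sites = pL ≈ 0.351354 × 920 = 323.24568 ≈ 323.

323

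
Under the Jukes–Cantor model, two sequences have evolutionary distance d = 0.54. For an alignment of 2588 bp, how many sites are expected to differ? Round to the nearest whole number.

996

Invert JC69: p = (3/4)(1 − e^(−4d/3)) = 0.75 × (1 − e^(-0.72)) = 0.75 × (1 − 0.486752) = 0.384936.
Expected differing sites = pL ≈ 0.384936 × 2588 = 996.214368 ≈ 996.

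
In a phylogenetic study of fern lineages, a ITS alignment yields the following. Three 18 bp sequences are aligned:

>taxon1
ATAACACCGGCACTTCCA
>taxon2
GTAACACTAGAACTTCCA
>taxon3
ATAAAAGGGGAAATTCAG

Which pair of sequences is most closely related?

taxon1 and taxon2

taxon1–taxon2: 4/18 differ, p = 0.222, d = 0.264.
taxon1–taxon3: 7/18 differ, p = 0.389, d = 0.548.
taxon2–taxon3: 8/18 differ, p = 0.444, d = 0.673.
The smallest distance is between taxon1 and taxon2.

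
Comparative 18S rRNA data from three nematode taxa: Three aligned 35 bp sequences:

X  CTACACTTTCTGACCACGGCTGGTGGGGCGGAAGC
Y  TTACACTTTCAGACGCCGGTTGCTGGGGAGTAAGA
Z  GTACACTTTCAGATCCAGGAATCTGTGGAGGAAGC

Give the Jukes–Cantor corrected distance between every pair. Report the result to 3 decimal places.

d(X,Y) = 0.315, d(X,Z) = 0.407, d(Y,Z) = 0.360

X–Y: 9/35 sites differ → p ≈ 0.257143, d = −0.75 ln(1 − 0.342857) = 0.314890 ≈ 0.315.
X–Z: 11/35 sites differ → p ≈ 0.314286, d = −0.75 ln(1 − 0.419048) = 0.407315 ≈ 0.407.
Y–Z: 10/35 sites differ → p ≈ 0.285714, d = −0.75 ln(1 − 0.380952) = 0.359679 ≈ 0.360.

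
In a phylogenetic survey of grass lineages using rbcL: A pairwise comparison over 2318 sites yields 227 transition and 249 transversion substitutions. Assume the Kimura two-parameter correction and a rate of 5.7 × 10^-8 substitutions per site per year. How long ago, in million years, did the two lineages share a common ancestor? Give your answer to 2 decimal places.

2.12

P = 227/2318 ≈ 0.097929 and Q = 249/2318 ≈ 0.10742.
Under the Kimura two-parameter model, d = −½ ln(1 − 2P − Q) − ¼ ln(1 − 2Q).
1 − 2P − Q = 0.696722, giving −½ ln(0.696722) = 0.180684.
1 − 2Q = 0.78516, giving −¼ ln(0.78516) = 0.060467.
d = 0.180684 + 0.060467 = 0.241151.
Under a molecular clock d = 2μt, so t = d/(2μ) = 0.241151 / (2 × 5.7 × 10^-8) = 2.12 million years.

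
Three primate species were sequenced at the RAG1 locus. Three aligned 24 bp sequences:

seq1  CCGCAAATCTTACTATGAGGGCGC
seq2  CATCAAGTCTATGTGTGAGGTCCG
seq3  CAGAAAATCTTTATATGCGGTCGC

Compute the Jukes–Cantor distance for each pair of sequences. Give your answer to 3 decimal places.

seq1–seq2: 10/24 sites differ → p ≈ 0.416667, d = −0.75 ln(1 − 0.555556) = 0.608198 ≈ 0.608.
seq1–seq3: 6/24 sites differ → p = 0.25, d = −0.75 ln(1 − 0.333333) = 0.304098 ≈ 0.304.
seq2–seq3: 9/24 sites differ → p = 0.375, d = −0.75 ln(1 − 0.5) = 0.519860 ≈ 0.520.

d(seq1,seq2) = 0.608, d(seq1,seq3) = 0.304, d(seq2,seq3) = 0.520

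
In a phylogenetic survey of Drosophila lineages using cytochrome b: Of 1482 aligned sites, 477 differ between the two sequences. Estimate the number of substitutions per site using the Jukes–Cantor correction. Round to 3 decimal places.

0.420

p = 477/1482 ≈ 0.321862.
d = −(3/4) ln(1 − 4p/3) = −0.75 ln(1 − 0.429149) = −0.75 ln(0.570851)
  = −0.75 × (-0.560627) = 0.420470 substitutions/site.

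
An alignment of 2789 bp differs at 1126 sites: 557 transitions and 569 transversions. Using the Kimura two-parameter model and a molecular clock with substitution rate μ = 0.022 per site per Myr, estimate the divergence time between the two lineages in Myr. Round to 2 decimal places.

P = 557/2789 ≈ 0.199713 and Q = 569/2789 ≈ 0.204016.
Under the Kimura two-parameter model, d = −½ ln(1 − 2P − Q) − ¼ ln(1 − 2Q).
1 − 2P − Q = 0.396558, giving −½ ln(0.396558) = 0.462466.
1 − 2Q = 0.591968, giving −¼ ln(0.591968) = 0.131076.
d = 0.462466 + 0.131076 = 0.593542.
Under a molecular clock d = 2μt, so t = d/(2μ) = 0.593542 / (2 × 0.022) = 13.49 Myr.

13.49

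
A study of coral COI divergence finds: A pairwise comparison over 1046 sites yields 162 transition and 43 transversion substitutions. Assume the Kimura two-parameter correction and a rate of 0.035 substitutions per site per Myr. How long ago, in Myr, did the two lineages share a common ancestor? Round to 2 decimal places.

P = 162/1046 ≈ 0.154876 and Q = 43/1046 ≈ 0.041109.
Under the Kimura two-parameter model, d = −½ ln(1 − 2P − Q) − ¼ ln(1 − 2Q).
1 − 2P − Q = 0.649139, giving −½ ln(0.649139) = 0.216054.
1 − 2Q = 0.917782, giving −¼ ln(0.917782) = 0.021449.
d = 0.216054 + 0.021449 = 0.237503.
Under a molecular clock d = 2μt, so t = d/(2μ) = 0.237503 / (2 × 0.035) = 3.39 Myr.

3.39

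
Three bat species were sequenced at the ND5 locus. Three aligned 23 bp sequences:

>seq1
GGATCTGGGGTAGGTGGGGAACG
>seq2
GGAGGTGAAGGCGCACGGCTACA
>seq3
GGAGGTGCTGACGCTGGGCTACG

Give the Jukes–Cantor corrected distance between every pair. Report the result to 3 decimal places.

seq1–seq2: 12/23 sites differ → p ≈ 0.521739, d = −0.75 ln(1 − 0.695652) = 0.892188 ≈ 0.892.
seq1–seq3: 9/23 sites differ → p ≈ 0.391304, d = −0.75 ln(1 − 0.521739) = 0.553199 ≈ 0.553.
seq2–seq3: 6/23 sites differ → p ≈ 0.26087, d = −0.75 ln(1 − 0.347827) = 0.320584 ≈ 0.321.

d(seq1,seq2) = 0.892, d(seq1,seq3) = 0.553, d(seq2,seq3) = 0.321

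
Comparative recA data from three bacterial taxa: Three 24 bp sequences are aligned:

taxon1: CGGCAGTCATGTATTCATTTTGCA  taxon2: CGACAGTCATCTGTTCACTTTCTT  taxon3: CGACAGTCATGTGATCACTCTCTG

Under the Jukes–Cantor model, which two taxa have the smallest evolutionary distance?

taxon2 and taxon3

taxon1–taxon2: 7/24 differ, p = 0.292, d = 0.369.
taxon1–taxon3: 8/24 differ, p = 0.333, d = 0.441.
taxon2–taxon3: 4/24 differ, p = 0.167, d = 0.188.
The smallest distance is between taxon2 and taxon3.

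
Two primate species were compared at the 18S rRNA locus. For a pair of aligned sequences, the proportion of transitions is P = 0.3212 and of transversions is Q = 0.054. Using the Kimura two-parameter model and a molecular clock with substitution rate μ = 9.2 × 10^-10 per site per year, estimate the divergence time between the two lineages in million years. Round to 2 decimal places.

Under the Kimura two-parameter model, d = −½ ln(1 − 2P − Q) − ¼ ln(1 − 2Q).
1 − 2P − Q = 0.3036, giving −½ ln(0.3036) = 0.596022.
1 − 2Q = 0.892, giving −¼ ln(0.892) = 0.028572.
d = 0.596022 + 0.028572 = 0.624594.
Under a molecular clock d = 2μt, so t = d/(2μ) = 0.624594 / (2 × 9.2 × 10^-10) = 339.45 million years.

339.45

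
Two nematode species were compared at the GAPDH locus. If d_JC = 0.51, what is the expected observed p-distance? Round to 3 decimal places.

p = (3/4)(1 − e^(−4d/3)) = 0.75 × (1 − e^(-0.68)) = 0.75 × (1 − 0.506617) = 0.370037.

0.370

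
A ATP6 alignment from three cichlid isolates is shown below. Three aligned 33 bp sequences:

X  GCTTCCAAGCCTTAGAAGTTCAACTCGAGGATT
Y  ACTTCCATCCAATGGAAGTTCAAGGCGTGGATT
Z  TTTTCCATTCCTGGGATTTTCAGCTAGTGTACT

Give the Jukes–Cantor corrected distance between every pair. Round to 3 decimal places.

d(X,Y) = 0.339, d(X,Z) = 0.559, d(Y,Z) = 0.625

X–Y: 9/33 sites differ → p ≈ 0.272727, d = −0.75 ln(1 − 0.363636) = 0.338988 ≈ 0.339.
X–Z: 13/33 sites differ → p ≈ 0.393939, d = −0.75 ln(1 − 0.525252) = 0.558728 ≈ 0.559.
Y–Z: 14/33 sites differ → p ≈ 0.424242, d = −0.75 ln(1 − 0.565656) = 0.625439 ≈ 0.625.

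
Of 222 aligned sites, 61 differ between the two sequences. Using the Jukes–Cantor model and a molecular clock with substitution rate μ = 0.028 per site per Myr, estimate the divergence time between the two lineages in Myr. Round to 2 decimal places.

6.11

p = 61/222 ≈ 0.274775.
d = −(3/4) ln(1 − 4p/3) = −0.75 ln(1 − 0.366367) = −0.75 ln(0.633633)
  = −0.75 × (-0.456285) = 0.342214 substitutions/site.
Under a molecular clock d = 2μt, so t = d/(2μ) = 0.342214 / (2 × 0.028) = 6.11 Myr.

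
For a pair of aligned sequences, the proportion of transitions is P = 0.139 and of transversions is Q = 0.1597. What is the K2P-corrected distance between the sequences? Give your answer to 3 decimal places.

Under the Kimura two-parameter model, d = −½ ln(1 − 2P − Q) − ¼ ln(1 − 2Q).
1 − 2P − Q = 0.5623, giving −½ ln(0.5623) = 0.287860.
1 − 2Q = 0.6806, giving −¼ ln(0.6806) = 0.096195.
d = 0.287860 + 0.096195 = 0.384055.

0.384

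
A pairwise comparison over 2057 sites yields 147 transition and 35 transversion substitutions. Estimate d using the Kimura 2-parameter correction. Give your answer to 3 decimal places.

0.096

P = 147/2057 ≈ 0.071463 and Q = 35/2057 ≈ 0.017015.
Under the Kimura two-parameter model, d = −½ ln(1 − 2P − Q) − ¼ ln(1 − 2Q).
1 − 2P − Q = 0.840059, giving −½ ln(0.840059) = 0.087142.
1 − 2Q = 0.96597, giving −¼ ln(0.96597) = 0.008656.
d = 0.087142 + 0.008656 = 0.095798.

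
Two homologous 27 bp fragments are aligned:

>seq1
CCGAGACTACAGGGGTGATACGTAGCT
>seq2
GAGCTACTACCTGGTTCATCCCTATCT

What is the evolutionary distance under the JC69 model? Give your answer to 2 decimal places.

0.59

The sequences differ at 11 of 27 sites, so p = 11/27 ≈ 0.407407.
d = −(3/4) ln(1 − 4p/3) = −0.75 ln(1 − 0.543209) = −0.75 ln(0.456791)
  = −0.75 × (-0.783529) = 0.587647 substitutions/site.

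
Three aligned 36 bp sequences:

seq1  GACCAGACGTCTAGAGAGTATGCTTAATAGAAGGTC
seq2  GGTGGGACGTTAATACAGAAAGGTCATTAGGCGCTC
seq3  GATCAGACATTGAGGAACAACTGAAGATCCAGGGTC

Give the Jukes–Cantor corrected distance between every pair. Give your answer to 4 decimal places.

seq1–seq2: 16/36 sites differ → p ≈ 0.444444, d = −0.75 ln(1 − 0.592592) = 0.673455 ≈ 0.6735.
seq1–seq3: 17/36 sites differ → p ≈ 0.472222, d = −0.75 ln(1 − 0.629629) = 0.744938 ≈ 0.7449.
seq2–seq3: 20/36 sites differ → p ≈ 0.555556, d = −0.75 ln(1 − 0.740741) = 1.012446 ≈ 1.0124.

d(seq1,seq2) = 0.6735, d(seq1,seq3) = 0.7449, d(seq2,seq3) = 1.0124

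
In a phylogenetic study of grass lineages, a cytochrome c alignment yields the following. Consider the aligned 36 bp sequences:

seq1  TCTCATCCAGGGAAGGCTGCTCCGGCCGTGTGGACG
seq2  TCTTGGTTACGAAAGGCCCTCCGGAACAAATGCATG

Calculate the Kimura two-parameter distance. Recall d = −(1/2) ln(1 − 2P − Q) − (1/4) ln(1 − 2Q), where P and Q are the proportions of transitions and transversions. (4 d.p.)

1.1102

Of 36 sites, 12 differences are transitions and 7 are transversions, so P = 12/36 ≈ 0.333333 and Q = 7/36 ≈ 0.194444.
Under the Kimura two-parameter model, d = −½ ln(1 − 2P − Q) − ¼ ln(1 − 2Q).
1 − 2P − Q = 0.13889, giving −½ ln(0.13889) = 0.987037.
1 − 2Q = 0.611112, giving −¼ ln(0.611112) = 0.123119.
d = 0.987037 + 0.123119 = 1.110156.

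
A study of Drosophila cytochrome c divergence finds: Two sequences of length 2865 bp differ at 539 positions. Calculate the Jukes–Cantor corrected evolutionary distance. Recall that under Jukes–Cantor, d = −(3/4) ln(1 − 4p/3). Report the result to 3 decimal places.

0.217

p = 539/2865 ≈ 0.188133.
d = −(3/4) ln(1 − 4p/3) = −0.75 ln(1 − 0.250844) = −0.75 ln(0.749156)
  = −0.75 × (-0.288808) = 0.216606 substitutions/site.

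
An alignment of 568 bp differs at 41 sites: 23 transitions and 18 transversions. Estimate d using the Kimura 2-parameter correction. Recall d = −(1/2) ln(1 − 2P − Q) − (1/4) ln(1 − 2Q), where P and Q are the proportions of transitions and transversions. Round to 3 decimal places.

P = 23/568 ≈ 0.040493 and Q = 18/568 ≈ 0.03169.
Under the Kimura two-parameter model, d = −½ ln(1 − 2P − Q) − ¼ ln(1 − 2Q).
1 − 2P − Q = 0.887324, giving −½ ln(0.887324) = 0.059773.
1 − 2Q = 0.93662, giving −¼ ln(0.93662) = 0.016369.
d = 0.059773 + 0.016369 = 0.076142.

0.076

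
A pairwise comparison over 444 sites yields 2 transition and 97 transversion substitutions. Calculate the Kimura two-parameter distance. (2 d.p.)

P = 2/444 ≈ 0.004505 and Q = 97/444 ≈ 0.218468.
Under the Kimura two-parameter model, d = −½ ln(1 − 2P − Q) − ¼ ln(1 − 2Q).
1 − 2P − Q = 0.772522, giving −½ ln(0.772522) = 0.129047.
1 − 2Q = 0.563064, giving −¼ ln(0.563064) = 0.143590.
d = 0.129047 + 0.143590 = 0.272637.

0.27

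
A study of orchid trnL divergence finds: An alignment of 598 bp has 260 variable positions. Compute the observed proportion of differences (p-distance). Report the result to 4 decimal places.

p = 260/598 = 0.434782… ≈ 0.4348 (to 4 d.p.).

0.4348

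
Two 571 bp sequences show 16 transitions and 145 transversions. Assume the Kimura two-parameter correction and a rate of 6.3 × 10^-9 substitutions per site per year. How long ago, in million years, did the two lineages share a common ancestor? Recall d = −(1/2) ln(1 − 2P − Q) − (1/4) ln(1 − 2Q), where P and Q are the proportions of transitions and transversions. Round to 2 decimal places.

P = 16/571 ≈ 0.028021 and Q = 145/571 ≈ 0.25394.
Under the Kimura two-parameter model, d = −½ ln(1 − 2P − Q) − ¼ ln(1 − 2Q).
1 − 2P − Q = 0.690018, giving −½ ln(0.690018) = 0.185519.
1 − 2Q = 0.49212, giving −¼ ln(0.49212) = 0.177258.
d = 0.185519 + 0.177258 = 0.362777.
Under a molecular clock d = 2μt, so t = d/(2μ) = 0.362777 / (2 × 6.3 × 10^-9) = 28.79 million years.

28.79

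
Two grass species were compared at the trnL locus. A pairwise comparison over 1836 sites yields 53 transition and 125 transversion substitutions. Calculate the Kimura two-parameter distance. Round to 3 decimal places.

P = 53/1836 ≈ 0.028867 and Q = 125/1836 ≈ 0.068083.
Under the Kimura two-parameter model, d = −½ ln(1 − 2P − Q) − ¼ ln(1 − 2Q).
1 − 2P − Q = 0.874183, giving −½ ln(0.874183) = 0.067233.
1 − 2Q = 0.863834, giving −¼ ln(0.863834) = 0.036594.
d = 0.067233 + 0.036594 = 0.103827.

0.104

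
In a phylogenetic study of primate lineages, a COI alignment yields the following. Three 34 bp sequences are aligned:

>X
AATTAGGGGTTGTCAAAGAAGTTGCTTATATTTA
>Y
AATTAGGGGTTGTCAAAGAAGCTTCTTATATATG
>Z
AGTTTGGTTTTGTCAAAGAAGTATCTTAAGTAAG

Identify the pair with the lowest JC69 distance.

X–Y: 4/34 differ, p = 0.118, d = 0.128.
X–Z: 11/34 differ, p = 0.324, d = 0.423.
Y–Z: 9/34 differ, p = 0.265, d = 0.326.
The smallest distance is between X and Y.

X and Y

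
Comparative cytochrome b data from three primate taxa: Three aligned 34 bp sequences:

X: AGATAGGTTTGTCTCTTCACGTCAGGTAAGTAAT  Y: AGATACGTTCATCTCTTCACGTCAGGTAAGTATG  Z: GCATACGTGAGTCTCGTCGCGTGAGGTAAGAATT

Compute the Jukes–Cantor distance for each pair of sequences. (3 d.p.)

X–Y: 5/34 sites differ → p ≈ 0.147059, d = −0.75 ln(1 − 0.196079) = 0.163691 ≈ 0.164.
X–Z: 10/34 sites differ → p ≈ 0.294118, d = −0.75 ln(1 − 0.392157) = 0.373379 ≈ 0.373.
Y–Z: 10/34 sites differ → p ≈ 0.294118, d = −0.75 ln(1 − 0.392157) = 0.373379 ≈ 0.373.

d(X,Y) = 0.164, d(X,Z) = 0.373, d(Y,Z) = 0.373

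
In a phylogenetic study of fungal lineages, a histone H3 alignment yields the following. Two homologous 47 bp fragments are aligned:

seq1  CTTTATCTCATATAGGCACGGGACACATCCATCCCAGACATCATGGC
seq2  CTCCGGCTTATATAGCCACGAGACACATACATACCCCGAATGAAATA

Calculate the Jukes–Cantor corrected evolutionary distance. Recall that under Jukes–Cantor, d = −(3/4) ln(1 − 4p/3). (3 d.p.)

The sequences differ at 18 of 47 sites, so p = 18/47 ≈ 0.382979.
d = −(3/4) ln(1 − 4p/3) = −0.75 ln(1 − 0.510639) = −0.75 ln(0.489361)
  = −0.75 × (-0.714655) = 0.535991 substitutions/site.

0.536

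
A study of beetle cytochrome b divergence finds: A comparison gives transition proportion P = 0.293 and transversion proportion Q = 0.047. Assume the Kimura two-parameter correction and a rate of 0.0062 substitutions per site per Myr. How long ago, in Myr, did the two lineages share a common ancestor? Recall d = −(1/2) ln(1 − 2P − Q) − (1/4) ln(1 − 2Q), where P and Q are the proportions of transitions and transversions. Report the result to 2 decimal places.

Under the Kimura two-parameter model, d = −½ ln(1 − 2P − Q) − ¼ ln(1 − 2Q).
1 − 2P − Q = 0.367, giving −½ ln(0.367) = 0.501197.
1 − 2Q = 0.906, giving −¼ ln(0.906) = 0.024679.
d = 0.501197 + 0.024679 = 0.525876.
Under a molecular clock d = 2μt, so t = d/(2μ) = 0.525876 / (2 × 0.0062) = 42.41 Myr.

42.41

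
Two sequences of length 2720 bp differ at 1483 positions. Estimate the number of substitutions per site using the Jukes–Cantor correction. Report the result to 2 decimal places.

p = 1483/2720 ≈ 0.545221.
d = −(3/4) ln(1 − 4p/3) = −0.75 ln(1 − 0.726961) = −0.75 ln(0.273039)
  = −0.75 × (-1.298141) = 0.973606 substitutions/site.

0.97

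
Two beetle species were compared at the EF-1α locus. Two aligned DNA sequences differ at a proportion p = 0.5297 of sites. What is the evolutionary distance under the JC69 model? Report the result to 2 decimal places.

d = −(3/4) ln(1 − 4p/3) = −0.75 ln(1 − 0.706267) = −0.75 ln(0.293733)
  = −0.75 × (-1.225084) = 0.918813 substitutions/site.

0.92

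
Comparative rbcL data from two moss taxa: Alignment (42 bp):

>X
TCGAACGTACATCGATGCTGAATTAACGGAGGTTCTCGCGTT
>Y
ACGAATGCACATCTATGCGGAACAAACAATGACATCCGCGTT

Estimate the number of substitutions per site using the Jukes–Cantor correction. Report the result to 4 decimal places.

0.4850

The sequences differ at 15 of 42 sites, so p = 15/42 ≈ 0.357143.
d = −(3/4) ln(1 − 4p/3) = −0.75 ln(1 − 0.476191) = −0.75 ln(0.523809)
  = −0.75 × (-0.646628) = 0.484971 substitutions/site.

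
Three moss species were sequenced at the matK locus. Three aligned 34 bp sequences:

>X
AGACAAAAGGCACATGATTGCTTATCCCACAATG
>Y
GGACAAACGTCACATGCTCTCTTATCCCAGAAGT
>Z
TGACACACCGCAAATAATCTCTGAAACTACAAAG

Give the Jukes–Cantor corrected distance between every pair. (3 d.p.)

X–Y: 9/34 sites differ → p ≈ 0.264706, d = −0.75 ln(1 − 0.352941) = 0.326488 ≈ 0.326.
X–Z: 13/34 sites differ → p ≈ 0.382353, d = −0.75 ln(1 − 0.509804) = 0.534712 ≈ 0.535.
Y–Z: 14/34 sites differ → p ≈ 0.411765, d = −0.75 ln(1 − 0.54902) = 0.597249 ≈ 0.597.

d(X,Y) = 0.326, d(X,Z) = 0.535, d(Y,Z) = 0.597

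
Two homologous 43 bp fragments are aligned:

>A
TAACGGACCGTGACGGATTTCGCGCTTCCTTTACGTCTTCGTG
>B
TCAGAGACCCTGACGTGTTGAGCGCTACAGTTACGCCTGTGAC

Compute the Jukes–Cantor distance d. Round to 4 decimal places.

The sequences differ at 16 of 43 sites, so p = 16/43 ≈ 0.372093.
d = −(3/4) ln(1 − 4p/3) = −0.75 ln(1 − 0.496124) = −0.75 ln(0.503876)
  = −0.75 × (-0.685425) = 0.514069 substitutions/site.

0.5141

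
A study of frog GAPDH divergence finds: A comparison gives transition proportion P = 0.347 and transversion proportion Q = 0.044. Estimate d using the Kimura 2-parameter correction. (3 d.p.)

0.693

Under the Kimura two-parameter model, d = −½ ln(1 − 2P − Q) − ¼ ln(1 − 2Q).
1 − 2P − Q = 0.262, giving −½ ln(0.262) = 0.669705.
1 − 2Q = 0.912, giving −¼ ln(0.912) = 0.023029.
d = 0.669705 + 0.023029 = 0.692734.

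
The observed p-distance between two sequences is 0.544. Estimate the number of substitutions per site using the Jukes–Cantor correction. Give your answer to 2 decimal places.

d = −(3/4) ln(1 − 4p/3) = −0.75 ln(1 − 0.725333) = −0.75 ln(0.274667)
  = −0.75 × (-1.292196) = 0.969147 substitutions/site.

0.97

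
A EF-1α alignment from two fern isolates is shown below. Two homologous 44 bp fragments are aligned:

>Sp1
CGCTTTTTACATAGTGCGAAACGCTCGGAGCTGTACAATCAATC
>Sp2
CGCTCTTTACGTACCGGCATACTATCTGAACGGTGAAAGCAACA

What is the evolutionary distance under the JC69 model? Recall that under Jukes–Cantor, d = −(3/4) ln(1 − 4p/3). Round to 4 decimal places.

0.5429

The sequences differ at 17 of 44 sites, so p = 17/44 ≈ 0.386364.
d = −(3/4) ln(1 − 4p/3) = −0.75 ln(1 − 0.515152) = −0.75 ln(0.484848)
  = −0.75 × (-0.723920) = 0.542940 substitutions/site.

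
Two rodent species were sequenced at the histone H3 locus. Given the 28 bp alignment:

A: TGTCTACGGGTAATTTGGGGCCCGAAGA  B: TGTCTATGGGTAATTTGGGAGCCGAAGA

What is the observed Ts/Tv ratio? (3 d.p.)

2.000

Transitions are A↔G and C↔T; transversions are all other mismatches.
Transitions: 2. Transversions: 1.
R = 2/1 = 2.000.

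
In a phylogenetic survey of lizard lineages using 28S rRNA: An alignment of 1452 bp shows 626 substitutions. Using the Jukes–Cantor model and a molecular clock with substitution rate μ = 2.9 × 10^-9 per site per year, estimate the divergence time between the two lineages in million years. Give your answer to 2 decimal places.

110.60

p = 626/1452 ≈ 0.431129.
d = −(3/4) ln(1 − 4p/3) = −0.75 ln(1 − 0.574839) = −0.75 ln(0.425161)
  = −0.75 × (-0.855287) = 0.641465 substitutions/site.
Under a molecular clock d = 2μt, so t = d/(2μ) = 0.641465 / (2 × 2.9 × 10^-9) = 110.60 million years.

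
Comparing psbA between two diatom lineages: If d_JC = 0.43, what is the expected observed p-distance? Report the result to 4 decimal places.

0.3273

p = (3/4)(1 − e^(−4d/3)) = 0.75 × (1 − e^(-0.573333)) = 0.75 × (1 − 0.563644) = 0.327267.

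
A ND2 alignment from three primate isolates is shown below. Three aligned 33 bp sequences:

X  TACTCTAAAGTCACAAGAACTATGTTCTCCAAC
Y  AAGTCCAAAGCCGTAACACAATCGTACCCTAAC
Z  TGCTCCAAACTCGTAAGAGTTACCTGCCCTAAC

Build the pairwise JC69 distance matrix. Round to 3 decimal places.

d(X,Y) = 0.699, d(X,Z) = 0.497, d(Y,Z) = 0.497

X–Y: 15/33 sites differ → p ≈ 0.454545, d = −0.75 ln(1 − 0.60606) = 0.698667 ≈ 0.699.
X–Z: 12/33 sites differ → p ≈ 0.363636, d = −0.75 ln(1 − 0.484848) = 0.497470 ≈ 0.497.
Y–Z: 12/33 sites differ → p ≈ 0.363636, d = −0.75 ln(1 − 0.484848) = 0.497470 ≈ 0.497.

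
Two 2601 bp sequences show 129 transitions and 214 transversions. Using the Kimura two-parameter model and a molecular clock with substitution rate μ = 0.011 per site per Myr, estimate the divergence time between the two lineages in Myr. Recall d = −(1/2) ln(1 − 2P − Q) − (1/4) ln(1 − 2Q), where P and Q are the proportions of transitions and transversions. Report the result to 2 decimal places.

P = 129/2601 ≈ 0.049596 and Q = 214/2601 ≈ 0.082276.
Under the Kimura two-parameter model, d = −½ ln(1 − 2P − Q) − ¼ ln(1 − 2Q).
1 − 2P − Q = 0.818532, giving −½ ln(0.818532) = 0.100121.
1 − 2Q = 0.835448, giving −¼ ln(0.835448) = 0.044947.
d = 0.100121 + 0.044947 = 0.145068.
Under a molecular clock d = 2μt, so t = d/(2μ) = 0.145068 / (2 × 0.011) = 6.59 Myr.

6.59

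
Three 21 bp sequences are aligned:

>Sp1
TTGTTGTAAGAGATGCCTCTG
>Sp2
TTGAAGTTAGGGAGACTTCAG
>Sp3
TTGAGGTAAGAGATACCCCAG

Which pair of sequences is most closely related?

Sp1 and Sp3

Sp1–Sp2: 8/21 differ, p = 0.381, d = 0.532.
Sp1–Sp3: 5/21 differ, p = 0.238, d = 0.286.
Sp2–Sp3: 6/21 differ, p = 0.286, d = 0.360.
The smallest distance is between Sp1 and Sp3.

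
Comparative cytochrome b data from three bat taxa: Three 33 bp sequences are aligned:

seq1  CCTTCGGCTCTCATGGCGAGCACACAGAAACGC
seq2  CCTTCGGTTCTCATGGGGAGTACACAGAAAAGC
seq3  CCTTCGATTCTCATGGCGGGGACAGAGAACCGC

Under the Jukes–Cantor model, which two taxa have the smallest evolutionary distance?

seq1 and seq2

seq1–seq2: 4/33 differ, p = 0.121, d = 0.132.
seq1–seq3: 6/33 differ, p = 0.182, d = 0.208.
seq2–seq3: 7/33 differ, p = 0.212, d = 0.249.
The smallest distance is between seq1 and seq2.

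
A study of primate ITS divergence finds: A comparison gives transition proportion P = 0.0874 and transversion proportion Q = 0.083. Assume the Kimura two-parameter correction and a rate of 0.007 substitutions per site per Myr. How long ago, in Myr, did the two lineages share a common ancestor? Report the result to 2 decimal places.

Under the Kimura two-parameter model, d = −½ ln(1 − 2P − Q) − ¼ ln(1 − 2Q).
1 − 2P − Q = 0.7422, giving −½ ln(0.7422) = 0.149068.
1 − 2Q = 0.834, giving −¼ ln(0.834) = 0.045380.
d = 0.149068 + 0.045380 = 0.194448.
Under a molecular clock d = 2μt, so t = d/(2μ) = 0.194448 / (2 × 0.007) = 13.89 Myr.

13.89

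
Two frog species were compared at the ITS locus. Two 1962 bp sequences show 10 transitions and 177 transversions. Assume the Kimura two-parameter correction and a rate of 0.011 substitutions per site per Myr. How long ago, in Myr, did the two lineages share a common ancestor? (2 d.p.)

4.67

P = 10/1962 ≈ 0.005097 and Q = 177/1962 ≈ 0.090214.
Under the Kimura two-parameter model, d = −½ ln(1 − 2P − Q) − ¼ ln(1 − 2Q).
1 − 2P − Q = 0.899592, giving −½ ln(0.899592) = 0.052907.
1 − 2Q = 0.819572, giving −¼ ln(0.819572) = 0.049743.
d = 0.052907 + 0.049743 = 0.102650.
Under a molecular clock d = 2μt, so t = d/(2μ) = 0.102650 / (2 × 0.011) = 4.67 Myr.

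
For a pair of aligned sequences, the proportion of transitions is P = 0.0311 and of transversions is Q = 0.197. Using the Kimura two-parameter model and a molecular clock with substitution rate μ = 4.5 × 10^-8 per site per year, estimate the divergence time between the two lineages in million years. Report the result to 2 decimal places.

3.06

Under the Kimura two-parameter model, d = −½ ln(1 − 2P − Q) − ¼ ln(1 − 2Q).
1 − 2P − Q = 0.7408, giving −½ ln(0.7408) = 0.150012.
1 − 2Q = 0.606, giving −¼ ln(0.606) = 0.125219.
d = 0.150012 + 0.125219 = 0.275231.
Under a molecular clock d = 2μt, so t = d/(2μ) = 0.275231 / (2 × 4.5 × 10^-8) = 3.06 million years.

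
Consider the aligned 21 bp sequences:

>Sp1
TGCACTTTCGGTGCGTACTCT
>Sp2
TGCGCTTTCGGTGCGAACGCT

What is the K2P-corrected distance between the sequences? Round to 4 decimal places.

0.1585

Of 21 sites, 1 differences are transitions and 2 are transversions, so P = 1/21 ≈ 0.047619 and Q = 2/21 ≈ 0.095238.
Under the Kimura two-parameter model, d = −½ ln(1 − 2P − Q) − ¼ ln(1 − 2Q).
1 − 2P − Q = 0.809524, giving −½ ln(0.809524) = 0.105654.
1 − 2Q = 0.809524, giving −¼ ln(0.809524) = 0.052827.
d = 0.105654 + 0.052827 = 0.158481.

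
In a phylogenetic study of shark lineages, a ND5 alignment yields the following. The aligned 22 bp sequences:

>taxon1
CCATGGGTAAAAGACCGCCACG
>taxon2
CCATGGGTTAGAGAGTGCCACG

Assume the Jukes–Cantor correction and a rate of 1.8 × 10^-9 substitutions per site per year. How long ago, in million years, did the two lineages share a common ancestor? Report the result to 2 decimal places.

57.84

The sequences differ at 4 of 22 sites (9, 11, 15, 16), so p = 4/22 ≈ 0.181818.
d = −(3/4) ln(1 − 4p/3) = −0.75 ln(1 − 0.242424) = −0.75 ln(0.757576)
  = −0.75 × (-0.277631) = 0.208223 substitutions/site.
Under a molecular clock d = 2μt, so t = d/(2μ) = 0.208223 / (2 × 1.8 × 10^-9) = 57.84 million years.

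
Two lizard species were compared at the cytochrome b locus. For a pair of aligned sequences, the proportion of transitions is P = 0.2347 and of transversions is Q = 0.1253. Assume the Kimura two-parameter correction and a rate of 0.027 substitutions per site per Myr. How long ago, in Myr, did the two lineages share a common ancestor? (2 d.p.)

9.70

Under the Kimura two-parameter model, d = −½ ln(1 − 2P − Q) − ¼ ln(1 − 2Q).
1 − 2P − Q = 0.4053, giving −½ ln(0.4053) = 0.451564.
1 − 2Q = 0.7494, giving −¼ ln(0.7494) = 0.072121.
d = 0.451564 + 0.072121 = 0.523685.
Under a molecular clock d = 2μt, so t = d/(2μ) = 0.523685 / (2 × 0.027) = 9.70 Myr.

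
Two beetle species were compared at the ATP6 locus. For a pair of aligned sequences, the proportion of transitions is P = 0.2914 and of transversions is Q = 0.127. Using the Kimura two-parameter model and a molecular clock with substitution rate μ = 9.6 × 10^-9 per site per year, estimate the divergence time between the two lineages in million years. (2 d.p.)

Under the Kimura two-parameter model, d = −½ ln(1 − 2P − Q) − ¼ ln(1 − 2Q).
1 − 2P − Q = 0.2902, giving −½ ln(0.2902) = 0.618592.
1 − 2Q = 0.746, giving −¼ ln(0.746) = 0.073257.
d = 0.618592 + 0.073257 = 0.691849.
Under a molecular clock d = 2μt, so t = d/(2μ) = 0.691849 / (2 × 9.6 × 10^-9) = 36.03 million years.

36.03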